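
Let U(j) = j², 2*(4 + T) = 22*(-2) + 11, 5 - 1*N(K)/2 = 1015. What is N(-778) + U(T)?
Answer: -6399/4 ≈ -1599.8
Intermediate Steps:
N(K) = -2020 (N(K) = 10 - 2*1015 = 10 - 2030 = -2020)
T = -41/2 (T = -4 + (22*(-2) + 11)/2 = -4 + (-44 + 11)/2 = -4 + (½)*(-33) = -4 - 33/2 = -41/2 ≈ -20.500)
N(-778) + U(T) = -2020 + (-41/2)² = -2020 + 1681/4 = -6399/4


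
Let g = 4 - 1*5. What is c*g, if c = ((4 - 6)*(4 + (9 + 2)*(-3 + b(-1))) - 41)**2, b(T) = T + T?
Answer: -3721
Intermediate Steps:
b(T) = 2*T
g = -1 (g = 4 - 5 = -1)
c = 3721 (c = ((4 - 6)*(4 + (9 + 2)*(-3 + 2*(-1))) - 41)**2 = (-2*(4 + 11*(-3 - 2)) - 41)**2 = (-2*(4 + 11*(-5)) - 41)**2 = (-2*(4 - 55) - 41)**2 = (-2*(-51) - 41)**2 = (102 - 41)**2 = 61**2 = 3721)
c*g = 3721*(-1) = -3721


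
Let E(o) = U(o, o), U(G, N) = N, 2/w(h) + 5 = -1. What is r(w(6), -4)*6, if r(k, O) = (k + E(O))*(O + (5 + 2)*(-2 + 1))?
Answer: 286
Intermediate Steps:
w(h) = -1/3 (w(h) = 2/(-5 - 1) = 2/(-6) = 2*(-1/6) = -1/3)
E(o) = o
r(k, O) = (-7 + O)*(O + k) (r(k, O) = (k + O)*(O + (5 + 2)*(-2 + 1)) = (O + k)*(O + 7*(-1)) = (O + k)*(O - 7) = (O + k)*(-7 + O) = (-7 + O)*(O + k))
r(w(6), -4)*6 = ((-4)**2 - 7*(-4) - 7*(-1/3) - 4*(-1/3))*6 = (16 + 28 + 7/3 + 4/3)*6 = (143/3)*6 = 286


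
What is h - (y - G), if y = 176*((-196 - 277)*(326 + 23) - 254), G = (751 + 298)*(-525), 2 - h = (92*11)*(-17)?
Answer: 28564737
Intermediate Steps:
h = 17206 (h = 2 - 92*11*(-17) = 2 - 1012*(-17) = 2 - 1*(-17204) = 2 + 17204 = 17206)
G = -550725 (G = 1049*(-525) = -550725)
y = -29098256 (y = 176*(-473*349 - 254) = 176*(-165077 - 254) = 176*(-165331) = -29098256)
h - (y - G) = 17206 - (-29098256 - 1*(-550725)) = 17206 - (-29098256 + 550725) = 17206 - 1*(-28547531) = 17206 + 28547531 = 28564737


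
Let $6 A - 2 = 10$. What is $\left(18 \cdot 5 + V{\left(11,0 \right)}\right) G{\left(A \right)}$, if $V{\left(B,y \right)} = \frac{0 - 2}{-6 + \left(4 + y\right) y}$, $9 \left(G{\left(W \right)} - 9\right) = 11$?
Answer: $\frac{24932}{27} \approx 923.41$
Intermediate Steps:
$A = 2$ ($A = \frac{1}{3} + \frac{1}{6} \cdot 10 = \frac{1}{3} + \frac{5}{3} = 2$)
$G{\left(W \right)} = \frac{92}{9}$ ($G{\left(W \right)} = 9 + \frac{1}{9} \cdot 11 = 9 + \frac{11}{9} = \frac{92}{9}$)
$V{\left(B,y \right)} = - \frac{2}{-6 + y \left(4 + y\right)}$
$\left(18 \cdot 5 + V{\left(11,0 \right)}\right) G{\left(A \right)} = \left(18 \cdot 5 - \frac{2}{-6 + 0^{2} + 4 \cdot 0}\right) \frac{92}{9} = \left(90 - \frac{2}{-6 + 0 + 0}\right) \frac{92}{9} = \left(90 - \frac{2}{-6}\right) \frac{92}{9} = \left(90 - - \frac{1}{3}\right) \frac{92}{9} = \left(90 + \frac{1}{3}\right) \frac{92}{9} = \frac{271}{3} \cdot \frac{92}{9} = \frac{24932}{27}$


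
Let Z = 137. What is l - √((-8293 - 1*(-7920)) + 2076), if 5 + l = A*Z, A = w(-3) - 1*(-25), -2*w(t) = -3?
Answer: 7251/2 - √1703 ≈ 3584.2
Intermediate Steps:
w(t) = 3/2 (w(t) = -½*(-3) = 3/2)
A = 53/2 (A = 3/2 - 1*(-25) = 3/2 + 25 = 53/2 ≈ 26.500)
l = 7251/2 (l = -5 + (53/2)*137 = -5 + 7261/2 = 7251/2 ≈ 3625.5)
l - √((-8293 - 1*(-7920)) + 2076) = 7251/2 - √((-8293 - 1*(-7920)) + 2076) = 7251/2 - √((-8293 + 7920) + 2076) = 7251/2 - √(-373 + 2076) = 7251/2 - √1703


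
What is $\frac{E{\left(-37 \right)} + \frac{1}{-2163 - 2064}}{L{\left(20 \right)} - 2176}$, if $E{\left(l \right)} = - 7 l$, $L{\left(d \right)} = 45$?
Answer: $- \frac{1094792}{9007737} \approx -0.12154$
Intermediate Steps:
$\frac{E{\left(-37 \right)} + \frac{1}{-2163 - 2064}}{L{\left(20 \right)} - 2176} = \frac{\left(-7\right) \left(-37\right) + \frac{1}{-2163 - 2064}}{45 - 2176} = \frac{259 + \frac{1}{-4227}}{-2131} = \left(259 - \frac{1}{4227}\right) \left(- \frac{1}{2131}\right) = \frac{1094792}{4227} \left(- \frac{1}{2131}\right) = - \frac{1094792}{9007737}$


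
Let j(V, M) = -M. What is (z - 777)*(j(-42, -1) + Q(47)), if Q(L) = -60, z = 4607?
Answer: -225970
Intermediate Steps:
(z - 777)*(j(-42, -1) + Q(47)) = (4607 - 777)*(-1*(-1) - 60) = 3830*(1 - 60) = 3830*(-59) = -225970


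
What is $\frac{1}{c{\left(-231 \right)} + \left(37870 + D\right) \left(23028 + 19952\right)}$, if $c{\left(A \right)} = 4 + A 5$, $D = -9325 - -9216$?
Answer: $\frac{1}{1622966629} \approx 6.1616 \cdot 10^{-10}$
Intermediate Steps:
$D = -109$ ($D = -9325 + 9216 = -109$)
$c{\left(A \right)} = 4 + 5 A$
$\frac{1}{c{\left(-231 \right)} + \left(37870 + D\right) \left(23028 + 19952\right)} = \frac{1}{\left(4 + 5 \left(-231\right)\right) + \left(37870 - 109\right) \left(23028 + 19952\right)} = \frac{1}{\left(4 - 1155\right) + 37761 \cdot 42980} = \frac{1}{-1151 + 1622967780} = \frac{1}{1622966629}$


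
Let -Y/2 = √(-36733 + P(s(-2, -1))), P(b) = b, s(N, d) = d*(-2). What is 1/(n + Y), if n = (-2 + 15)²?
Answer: 169/175485 + 2*I*√36731/175485 ≈ 0.00096305 + 0.0021843*I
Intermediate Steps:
s(N, d) = -2*d
Y = -2*I*√36731 (Y = -2*√(-36733 - 2*(-1)) = -2*√(-36733 + 2) = -2*I*√36731 ≈ -383.31*I)
n = 169 (n = 13² = 169)
1/(n + Y) = 1/(169 - 2*I*√36731)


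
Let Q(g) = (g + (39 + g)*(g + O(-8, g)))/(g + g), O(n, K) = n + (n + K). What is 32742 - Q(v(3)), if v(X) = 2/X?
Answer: 199067/6 ≈ 33178.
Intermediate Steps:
O(n, K) = K + 2*n (O(n, K) = n + (K + n) = K + 2*n)
Q(g) = (g + (-16 + 2*g)*(39 + g))/(2*g) (Q(g) = (g + (39 + g)*(g + (g + 2*(-8))))/(g + g) = (g + (39 + g)*(g + (g - 16)))/((2*g)) = (g + (39 + g)*(g + (-16 + g)))*(1/(2*g)) = (g + (39 + g)*(-16 + 2*g))*(1/(2*g)) = (g + (-16 + 2*g)*(39 + g))*(1/(2*g)) = (g + (-16 + 2*g)*(39 + g))/(2*g))
32742 - Q(v(3)) = 32742 - (63/2 + 2/3 - 312/(2/3)) = 32742 - (63/2 + 2*(⅓) - 312/(2*(⅓))) = 32742 - (63/2 + ⅔ - 312/⅔) = 32742 - (63/2 + ⅔ - 312*3/2) = 32742 - (63/2 + ⅔ - 468) = 32742 - 1*(-2615/6) = 32742 + 2615/6 = 199067/6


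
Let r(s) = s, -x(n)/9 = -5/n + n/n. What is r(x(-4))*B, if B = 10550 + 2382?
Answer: -261873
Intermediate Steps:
B = 12932
x(n) = -9 + 45/n (x(n) = -9*(-5/n + n/n) = -9*(-5/n + 1) = -9*(1 - 5/n) = -9 + 45/n)
r(x(-4))*B = (-9 + 45/(-4))*12932 = (-9 + 45*(-¼))*12932 = (-9 - 45/4)*12932 = -81/4*12932 = -261873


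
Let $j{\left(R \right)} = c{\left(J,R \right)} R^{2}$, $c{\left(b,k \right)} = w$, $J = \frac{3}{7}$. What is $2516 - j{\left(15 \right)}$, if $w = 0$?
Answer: $2516$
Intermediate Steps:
$J = \frac{3}{7}$ ($J = 3 \cdot \frac{1}{7} = \frac{3}{7} \approx 0.42857$)
$c{\left(b,k \right)} = 0$
$j{\left(R \right)} = 0$ ($j{\left(R \right)} = 0 R^{2} = 0$)
$2516 - j{\left(15 \right)} = 2516 - 0 = 2516 + 0 = 2516$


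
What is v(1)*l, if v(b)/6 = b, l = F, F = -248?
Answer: -1488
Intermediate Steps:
l = -248
v(b) = 6*b
v(1)*l = (6*1)*(-248) = 6*(-248) = -1488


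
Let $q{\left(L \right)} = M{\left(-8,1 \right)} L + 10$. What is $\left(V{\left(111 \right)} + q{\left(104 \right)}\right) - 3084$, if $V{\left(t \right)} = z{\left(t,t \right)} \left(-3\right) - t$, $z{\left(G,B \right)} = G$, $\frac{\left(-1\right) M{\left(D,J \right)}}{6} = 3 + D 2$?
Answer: $4594$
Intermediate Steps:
$M{\left(D,J \right)} = -18 - 12 D$ ($M{\left(D,J \right)} = - 6 \left(3 + D 2\right) = - 6 \left(3 + 2 D\right) = -18 - 12 D$)
$q{\left(L \right)} = 10 + 78 L$ ($q{\left(L \right)} = \left(-18 - -96\right) L + 10 = \left(-18 + 96\right) L + 10 = 78 L + 10 = 10 + 78 L$)
$V{\left(t \right)} = - 4 t$ ($V{\left(t \right)} = t \left(-3\right) - t = - 3 t - t = - 4 t$)
$\left(V{\left(111 \right)} + q{\left(104 \right)}\right) - 3084 = \left(\left(-4\right) 111 + \left(10 + 78 \cdot 104\right)\right) - 3084 = \left(-444 + \left(10 + 8112\right)\right) - 3084 = \left(-444 + 8122\right) - 3084 = 7678 - 3084 = 4594$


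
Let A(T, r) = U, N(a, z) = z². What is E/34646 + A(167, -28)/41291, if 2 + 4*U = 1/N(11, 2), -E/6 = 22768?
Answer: -45125568685/11444543888 ≈ -3.9430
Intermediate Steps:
E = -136608 (E = -6*22768 = -136608)
U = -7/16 (U = -½ + 1/(4*(2²)) = -½ + (¼)/4 = -½ + (¼)*(¼) = -½ + 1/16 = -7/16 ≈ -0.43750)
A(T, r) = -7/16
E/34646 + A(167, -28)/41291 = -136608/34646 - 7/16/41291 = -136608*1/34646 - 7/16*1/41291 = -68304/17323 - 7/660656 = -45125568685/11444543888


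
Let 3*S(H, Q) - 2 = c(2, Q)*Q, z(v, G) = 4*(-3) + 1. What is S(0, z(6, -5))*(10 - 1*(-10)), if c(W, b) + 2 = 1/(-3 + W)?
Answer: 700/3 ≈ 233.33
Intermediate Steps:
c(W, b) = -2 + 1/(-3 + W)
z(v, G) = -11 (z(v, G) = -12 + 1 = -11)
S(H, Q) = 2/3 - Q (S(H, Q) = 2/3 + (((7 - 2*2)/(-3 + 2))*Q)/3 = 2/3 + (((7 - 4)/(-1))*Q)/3 = 2/3 + ((-1*3)*Q)/3 = 2/3 + (-3*Q)/3 = 2/3 - Q)
S(0, z(6, -5))*(10 - 1*(-10)) = (2/3 - 1*(-11))*(10 - 1*(-10)) = (2/3 + 11)*(10 + 10) = (35/3)*20 = 700/3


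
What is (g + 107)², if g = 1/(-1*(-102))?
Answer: 119137225/10404 ≈ 11451.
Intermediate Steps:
g = 1/102 ≈ 0.0098039
(g + 107)² = (1/102 + 107)² = (10915/102)² = 119137225/10404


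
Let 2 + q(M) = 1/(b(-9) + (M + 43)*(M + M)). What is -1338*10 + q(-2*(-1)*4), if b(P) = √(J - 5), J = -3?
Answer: (-26764*√2 + 10919711*I)/(2*(√2 - 408*I)) ≈ -13382.0 - 4.2617e-6*I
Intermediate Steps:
b(P) = 2*I*√2 (b(P) = √(-3 - 5) = √(-8) = 2*I*√2)
q(M) = -2 + 1/(2*I*√2 + 2*M*(43 + M)) (q(M) = -2 + 1/(2*I*√2 + (M + 43)*(M + M)) = -2 + 1/(2*I*√2 + (43 + M)*(2*M)) = -2 + 1/(2*I*√2 + 2*M*(43 + M)))
-1338*10 + q(-2*(-1)*4) = -1338*10 + (½ - 86*(-2*(-1))*4 - 2*(-2*(-1)*4)² - 2*I*√2)/((-2*(-1)*4)² + 43*(-2*(-1)*4) + I*√2) = -13380 + (½ - 172*4 - 2*(2*4)² - 2*I*√2)/((2*4)² + 43*(2*4) + I*√2) = -13380 + (½ - 86*8 - 2*8² - 2*I*√2)/(8² + 43*8 + I*√2) = -13380 + (½ - 688 - 2*64 - 2*I*√2)/(64 + 344 + I*√2) = -13380 + (½ - 688 - 128 - 2*I*√2)/(408 + I*√2) = -13380 + (-1631/2 - 2*I*√2)/(408 + I*√2)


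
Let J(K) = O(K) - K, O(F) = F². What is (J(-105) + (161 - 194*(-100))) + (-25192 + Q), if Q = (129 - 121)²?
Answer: 5563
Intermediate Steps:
J(K) = K² - K
Q = 64 (Q = 8² = 64)
(J(-105) + (161 - 194*(-100))) + (-25192 + Q) = (-105*(-1 - 105) + (161 - 194*(-100))) + (-25192 + 64) = (-105*(-106) + (161 + 19400)) - 25128 = (11130 + 19561) - 25128 = 30691 - 25128 = 5563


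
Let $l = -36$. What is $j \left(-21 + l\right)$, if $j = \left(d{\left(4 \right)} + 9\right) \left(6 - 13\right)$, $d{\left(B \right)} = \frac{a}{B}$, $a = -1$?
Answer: $\frac{13965}{4} \approx 3491.3$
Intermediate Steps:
$d{\left(B \right)} = - \frac{1}{B}$
$j = - \frac{245}{4}$ ($j = \left(- \frac{1}{4} + 9\right) \left(6 - 13\right) = \left(\left(-1\right) \frac{1}{4} + 9\right) \left(-7\right) = \left(- \frac{1}{4} + 9\right) \left(-7\right) = \frac{35}{4} \left(-7\right) = - \frac{245}{4} \approx -61.25$)
$j \left(-21 + l\right) = - \frac{245 \left(-21 - 36\right)}{4} = \left(- \frac{245}{4}\right) \left(-57\right) = \frac{13965}{4}$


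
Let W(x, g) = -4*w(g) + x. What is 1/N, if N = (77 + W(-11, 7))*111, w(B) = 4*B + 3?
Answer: -1/6438 ≈ -0.00015533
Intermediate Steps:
w(B) = 3 + 4*B
W(x, g) = -12 + x - 16*g (W(x, g) = -4*(3 + 4*g) + x = (-12 - 16*g) + x = -12 + x - 16*g)
N = -6438 (N = (77 + (-12 - 11 - 16*7))*111 = (77 + (-12 - 11 - 112))*111 = (77 - 135)*111 = -58*111 = -6438)
1/N = 1/(-6438) = -1/6438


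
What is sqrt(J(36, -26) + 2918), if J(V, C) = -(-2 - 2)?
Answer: sqrt(2922) ≈ 54.056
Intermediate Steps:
J(V, C) = 4 (J(V, C) = -1*(-4) = 4)
sqrt(J(36, -26) + 2918) = sqrt(4 + 2918) = sqrt(2922)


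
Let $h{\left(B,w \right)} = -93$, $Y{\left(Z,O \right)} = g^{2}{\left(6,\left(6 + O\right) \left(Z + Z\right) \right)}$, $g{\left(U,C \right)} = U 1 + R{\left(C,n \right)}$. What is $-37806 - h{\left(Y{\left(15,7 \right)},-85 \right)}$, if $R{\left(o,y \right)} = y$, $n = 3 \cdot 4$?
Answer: $-37713$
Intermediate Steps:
$n = 12$
$g{\left(U,C \right)} = 12 + U$ ($g{\left(U,C \right)} = U 1 + 12 = U + 12 = 12 + U$)
$Y{\left(Z,O \right)} = 324$ ($Y{\left(Z,O \right)} = \left(12 + 6\right)^{2} = 18^{2} = 324$)
$-37806 - h{\left(Y{\left(15,7 \right)},-85 \right)} = -37806 - -93 = -37806 + 93 = -37713$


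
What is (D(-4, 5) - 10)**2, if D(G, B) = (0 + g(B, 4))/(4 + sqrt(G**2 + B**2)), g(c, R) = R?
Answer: 71412/625 - 2128*sqrt(41)/625 ≈ 92.458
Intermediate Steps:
D(G, B) = 4/(4 + sqrt(B**2 + G**2)) (D(G, B) = (0 + 4)/(4 + sqrt(G**2 + B**2)) = 4/(4 + sqrt(B**2 + G**2)))
(D(-4, 5) - 10)**2 = (4/(4 + sqrt(5**2 + (-4)**2)) - 10)**2 = (4/(4 + sqrt(25 + 16)) - 10)**2 = (4/(4 + sqrt(41)) - 10)**2 = (-10 + 4/(4 + sqrt(41)))**2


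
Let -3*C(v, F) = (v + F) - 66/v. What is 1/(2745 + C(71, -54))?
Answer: 213/583544 ≈ 0.00036501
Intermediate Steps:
C(v, F) = 22/v - F/3 - v/3 (C(v, F) = -((v + F) - 66/v)/3 = -((F + v) - 66/v)/3 = -(F + v - 66/v)/3 = 22/v - F/3 - v/3)
1/(2745 + C(71, -54)) = 1/(2745 + (1/3)*(66 - 1*71*(-54 + 71))/71) = 1/(2745 + (1/3)*(1/71)*(66 - 1*71*17)) = 1/(2745 + (1/3)*(1/71)*(66 - 1207)) = 1/(2745 + (1/3)*(1/71)*(-1141)) = 1/(2745 - 1141/213) = 1/(583544/213) = 213/583544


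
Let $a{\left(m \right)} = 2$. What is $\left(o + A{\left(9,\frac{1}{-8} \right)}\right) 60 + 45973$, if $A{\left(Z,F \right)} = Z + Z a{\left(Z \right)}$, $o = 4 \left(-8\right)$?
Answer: $45673$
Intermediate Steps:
$o = -32$
$A{\left(Z,F \right)} = 3 Z$ ($A{\left(Z,F \right)} = Z + Z 2 = Z + 2 Z = 3 Z$)
$\left(o + A{\left(9,\frac{1}{-8} \right)}\right) 60 + 45973 = \left(-32 + 3 \cdot 9\right) 60 + 45973 = \left(-32 + 27\right) 60 + 45973 = \left(-5\right) 60 + 45973 = -300 + 45973 = 45673$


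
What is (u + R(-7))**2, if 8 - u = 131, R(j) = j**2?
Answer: 5476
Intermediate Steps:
u = -123 (u = 8 - 1*131 = 8 - 131 = -123)
(u + R(-7))**2 = (-123 + (-7)**2)**2 = (-123 + 49)**2 = (-74)**2 = 5476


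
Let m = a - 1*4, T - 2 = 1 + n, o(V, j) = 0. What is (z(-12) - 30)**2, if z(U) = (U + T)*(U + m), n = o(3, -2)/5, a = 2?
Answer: 9216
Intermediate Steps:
n = 0 (n = 0/5 = 0*(1/5) = 0)
T = 3 (T = 2 + (1 + 0) = 2 + 1 = 3)
m = -2 (m = 2 - 1*4 = 2 - 4 = -2)
z(U) = (-2 + U)*(3 + U) (z(U) = (U + 3)*(U - 2) = (3 + U)*(-2 + U) = (-2 + U)*(3 + U))
(z(-12) - 30)**2 = ((-6 - 12 + (-12)**2) - 30)**2 = ((-6 - 12 + 144) - 30)**2 = (126 - 30)**2 = 96**2 = 9216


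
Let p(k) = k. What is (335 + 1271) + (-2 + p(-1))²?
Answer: 1615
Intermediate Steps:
(335 + 1271) + (-2 + p(-1))² = (335 + 1271) + (-2 - 1)² = 1606 + (-3)² = 1606 + 9 = 1615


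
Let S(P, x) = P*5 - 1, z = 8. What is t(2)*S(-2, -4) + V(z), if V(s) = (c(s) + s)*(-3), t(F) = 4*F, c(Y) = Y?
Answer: -136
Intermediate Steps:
V(s) = -6*s (V(s) = (s + s)*(-3) = (2*s)*(-3) = -6*s)
S(P, x) = -1 + 5*P (S(P, x) = 5*P - 1 = -1 + 5*P)
t(2)*S(-2, -4) + V(z) = (4*2)*(-1 + 5*(-2)) - 6*8 = 8*(-1 - 10) - 48 = 8*(-11) - 48 = -88 - 48 = -136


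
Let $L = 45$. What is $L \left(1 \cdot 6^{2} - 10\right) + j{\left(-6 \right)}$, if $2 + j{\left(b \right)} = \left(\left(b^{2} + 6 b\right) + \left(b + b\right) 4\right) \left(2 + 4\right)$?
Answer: $880$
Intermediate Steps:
$j{\left(b \right)} = -2 + 6 b^{2} + 84 b$ ($j{\left(b \right)} = -2 + \left(\left(b^{2} + 6 b\right) + \left(b + b\right) 4\right) \left(2 + 4\right) = -2 + \left(\left(b^{2} + 6 b\right) + 2 b 4\right) 6 = -2 + \left(\left(b^{2} + 6 b\right) + 8 b\right) 6 = -2 + \left(b^{2} + 14 b\right) 6 = -2 + \left(6 b^{2} + 84 b\right) = -2 + 6 b^{2} + 84 b$)
$L \left(1 \cdot 6^{2} - 10\right) + j{\left(-6 \right)} = 45 \left(1 \cdot 6^{2} - 10\right) + \left(-2 + 6 \left(-6\right)^{2} + 84 \left(-6\right)\right) = 45 \left(1 \cdot 36 - 10\right) - 290 = 45 \left(36 - 10\right) - 290 = 45 \cdot 26 - 290 = 1170 - 290 = 880$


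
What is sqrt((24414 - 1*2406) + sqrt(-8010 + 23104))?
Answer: sqrt(22008 + sqrt(15094)) ≈ 148.76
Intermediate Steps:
sqrt((24414 - 1*2406) + sqrt(-8010 + 23104)) = sqrt((24414 - 2406) + sqrt(15094)) = sqrt(22008 + sqrt(15094))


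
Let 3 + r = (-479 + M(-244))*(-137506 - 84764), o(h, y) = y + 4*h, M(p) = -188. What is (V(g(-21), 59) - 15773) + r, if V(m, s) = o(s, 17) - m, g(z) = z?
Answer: 148238588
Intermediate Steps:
V(m, s) = 17 - m + 4*s (V(m, s) = (17 + 4*s) - m = 17 - m + 4*s)
r = 148254087 (r = -3 + (-479 - 188)*(-137506 - 84764) = -3 - 667*(-222270) = -3 + 148254090 = 148254087)
(V(g(-21), 59) - 15773) + r = ((17 - 1*(-21) + 4*59) - 15773) + 148254087 = ((17 + 21 + 236) - 15773) + 148254087 = (274 - 15773) + 148254087 = -15499 + 148254087 = 148238588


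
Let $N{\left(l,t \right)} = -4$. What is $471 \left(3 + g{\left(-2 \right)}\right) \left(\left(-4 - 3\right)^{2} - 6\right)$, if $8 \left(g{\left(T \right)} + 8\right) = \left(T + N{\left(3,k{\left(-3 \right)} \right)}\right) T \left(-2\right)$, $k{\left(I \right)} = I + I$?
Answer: $-162024$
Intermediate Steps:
$k{\left(I \right)} = 2 I$
$g{\left(T \right)} = -8 - \frac{T \left(-4 + T\right)}{4}$ ($g{\left(T \right)} = -8 + \frac{\left(T - 4\right) T \left(-2\right)}{8} = -8 + \frac{\left(-4 + T\right) T \left(-2\right)}{8} = -8 + \frac{T \left(-4 + T\right) \left(-2\right)}{8} = -8 + \frac{\left(-2\right) T \left(-4 + T\right)}{8} = -8 - \frac{T \left(-4 + T\right)}{4}$)
$471 \left(3 + g{\left(-2 \right)}\right) \left(\left(-4 - 3\right)^{2} - 6\right) = 471 \left(3 - \left(10 + 1\right)\right) \left(\left(-4 - 3\right)^{2} - 6\right) = 471 \left(3 - 11\right) \left(\left(-7\right)^{2} - 6\right) = 471 \left(3 - 11\right) \left(49 - 6\right) = 471 \left(3 - 11\right) 43 = 471 \left(\left(-8\right) 43\right) = 471 \left(-344\right) = -162024$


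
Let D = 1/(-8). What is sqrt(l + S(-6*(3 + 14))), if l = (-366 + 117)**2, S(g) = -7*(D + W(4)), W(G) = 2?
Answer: sqrt(991806)/4 ≈ 248.97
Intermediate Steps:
D = -1/8 ≈ -0.12500
S(g) = -105/8 (S(g) = -7*(-1/8 + 2) = -7*15/8 = -105/8)
l = 62001 (l = (-249)**2 = 62001)
sqrt(l + S(-6*(3 + 14))) = sqrt(62001 - 105/8) = sqrt(495903/8) = sqrt(991806)/4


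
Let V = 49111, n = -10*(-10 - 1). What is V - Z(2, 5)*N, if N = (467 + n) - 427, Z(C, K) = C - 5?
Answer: 49561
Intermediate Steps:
n = 110 (n = -10*(-11) = 110)
Z(C, K) = -5 + C
N = 150 (N = (467 + 110) - 427 = 577 - 427 = 150)
V - Z(2, 5)*N = 49111 - (-5 + 2)*150 = 49111 - (-3)*150 = 49111 - 1*(-450) = 49111 + 450 = 49561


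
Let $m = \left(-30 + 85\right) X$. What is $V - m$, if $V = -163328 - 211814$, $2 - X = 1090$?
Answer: $-315302$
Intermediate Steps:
$X = -1088$ ($X = 2 - 1090 = -1088$)
$V = -375142$ ($V = -163328 - 211814 = -375142$)
$m = -59840$ ($m = \left(-30 + 85\right) \left(-1088\right) = 55 \left(-1088\right) = -59840$)
$V - m = -375142 - -59840 = -375142 + 59840 = -315302$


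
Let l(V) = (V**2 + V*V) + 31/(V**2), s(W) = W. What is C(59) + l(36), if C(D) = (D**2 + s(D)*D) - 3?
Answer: 12378127/1296 ≈ 9551.0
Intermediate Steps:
l(V) = 2*V**2 + 31/V**2 (l(V) = (V**2 + V**2) + 31/V**2 = 2*V**2 + 31/V**2)
C(D) = -3 + 2*D**2 (C(D) = (D**2 + D*D) - 3 = (D**2 + D**2) - 3 = 2*D**2 - 3 = -3 + 2*D**2)
C(59) + l(36) = (-3 + 2*59**2) + (31 + 2*36**4)/36**2 = (-3 + 2*3481) + (31 + 2*1679616)/1296 = (-3 + 6962) + (31 + 3359232)/1296 = 6959 + (1/1296)*3359263 = 6959 + 3359263/1296 = 12378127/1296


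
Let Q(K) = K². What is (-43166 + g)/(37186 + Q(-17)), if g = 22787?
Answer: -20379/37475 ≈ -0.54380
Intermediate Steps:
(-43166 + g)/(37186 + Q(-17)) = (-43166 + 22787)/(37186 + (-17)²) = -20379/(37186 + 289) = -20379/37475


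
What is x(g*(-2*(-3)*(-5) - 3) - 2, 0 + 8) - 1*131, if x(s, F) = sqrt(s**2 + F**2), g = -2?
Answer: -131 + 8*sqrt(65) ≈ -66.502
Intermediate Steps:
x(s, F) = sqrt(F**2 + s**2)
x(g*(-2*(-3)*(-5) - 3) - 2, 0 + 8) - 1*131 = sqrt((0 + 8)**2 + (-2*(-2*(-3)*(-5) - 3) - 2)**2) - 1*131 = sqrt(8**2 + (-2*(6*(-5) - 3) - 2)**2) - 131 = sqrt(64 + (-2*(-30 - 3) - 2)**2) - 131 = sqrt(64 + (-2*(-33) - 2)**2) - 131 = sqrt(64 + (66 - 2)**2) - 131 = sqrt(64 + 64**2) - 131 = sqrt(64 + 4096) - 131 = sqrt(4160) - 131 = 8*sqrt(65) - 131 = -131 + 8*sqrt(65)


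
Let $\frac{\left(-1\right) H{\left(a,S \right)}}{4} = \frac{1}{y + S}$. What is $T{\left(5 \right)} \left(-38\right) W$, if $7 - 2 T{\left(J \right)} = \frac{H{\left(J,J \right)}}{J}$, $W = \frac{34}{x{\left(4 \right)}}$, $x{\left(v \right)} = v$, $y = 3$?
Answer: $- \frac{22933}{20} \approx -1146.7$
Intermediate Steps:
$H{\left(a,S \right)} = - \frac{4}{3 + S}$
$W = \frac{17}{2}$ ($W = \frac{34}{4} = 34 \cdot \frac{1}{4} = \frac{17}{2} \approx 8.5$)
$T{\left(J \right)} = \frac{7}{2} + \frac{2}{J \left(3 + J\right)}$ ($T{\left(J \right)} = \frac{7}{2} - \frac{- \frac{4}{3 + J} \frac{1}{J}}{2} = \frac{7}{2} - \frac{\left(-4\right) \frac{1}{J} \frac{1}{3 + J}}{2} = \frac{7}{2} + \frac{2}{J \left(3 + J\right)}$)
$T{\left(5 \right)} \left(-38\right) W = \frac{4 + 7 \cdot 5 \left(3 + 5\right)}{2 \cdot 5 \left(3 + 5\right)} \left(-38\right) \frac{17}{2} = \frac{1}{2} \cdot \frac{1}{5} \cdot \frac{1}{8} \left(4 + 7 \cdot 5 \cdot 8\right) \left(-38\right) \frac{17}{2} = \frac{1}{2} \cdot \frac{1}{5} \cdot \frac{1}{8} \left(4 + 280\right) \left(-38\right) \frac{17}{2} = \frac{1}{2} \cdot \frac{1}{5} \cdot \frac{1}{8} \cdot 284 \left(-38\right) \frac{17}{2} = \frac{71}{20} \left(-38\right) \frac{17}{2} = \left(- \frac{1349}{10}\right) \frac{17}{2} = - \frac{22933}{20}$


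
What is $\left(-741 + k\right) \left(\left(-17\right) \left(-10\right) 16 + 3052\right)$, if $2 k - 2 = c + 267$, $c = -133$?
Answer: $-3884556$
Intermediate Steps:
$k = 68$ ($k = 1 + \frac{-133 + 267}{2} = 1 + \frac{1}{2} \cdot 134 = 1 + 67 = 68$)
$\left(-741 + k\right) \left(\left(-17\right) \left(-10\right) 16 + 3052\right) = \left(-741 + 68\right) \left(\left(-17\right) \left(-10\right) 16 + 3052\right) = - 673 \left(170 \cdot 16 + 3052\right) = - 673 \left(2720 + 3052\right) = \left(-673\right) 5772 = -3884556$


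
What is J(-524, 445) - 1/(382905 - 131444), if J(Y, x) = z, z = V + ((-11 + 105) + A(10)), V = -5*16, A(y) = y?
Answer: 6035063/251461 ≈ 24.000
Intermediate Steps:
V = -80
z = 24 (z = -80 + ((-11 + 105) + 10) = -80 + (94 + 10) = -80 + 104 = 24)
J(Y, x) = 24
J(-524, 445) - 1/(382905 - 131444) = 24 - 1/(382905 - 131444) = 24 - 1/251461 = 6035063/251461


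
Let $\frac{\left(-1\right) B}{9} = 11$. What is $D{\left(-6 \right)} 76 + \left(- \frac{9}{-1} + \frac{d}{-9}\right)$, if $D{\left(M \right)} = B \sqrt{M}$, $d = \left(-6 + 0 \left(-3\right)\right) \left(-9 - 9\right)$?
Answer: $-3 - 7524 i \sqrt{6} \approx -3.0 - 18430.0 i$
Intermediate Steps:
$B = -99$ ($B = \left(-9\right) 11 = -99$)
$d = 108$ ($d = \left(-6 + 0\right) \left(-18\right) = \left(-6\right) \left(-18\right) = 108$)
$D{\left(M \right)} = - 99 \sqrt{M}$
$D{\left(-6 \right)} 76 + \left(- \frac{9}{-1} + \frac{d}{-9}\right) = - 99 \sqrt{-6} \cdot 76 + \left(- \frac{9}{-1} + \frac{108}{-9}\right) = - 99 i \sqrt{6} \cdot 76 + \left(\left(-9\right) \left(-1\right) + 108 \left(- \frac{1}{9}\right)\right) = - 99 i \sqrt{6} \cdot 76 + \left(9 - 12\right) = - 7524 i \sqrt{6} - 3 = -3 - 7524 i \sqrt{6}$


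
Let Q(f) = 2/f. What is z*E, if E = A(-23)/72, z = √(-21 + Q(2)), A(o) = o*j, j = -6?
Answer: 23*I*√5/6 ≈ 8.5716*I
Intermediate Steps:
A(o) = -6*o (A(o) = o*(-6) = -6*o)
z = 2*I*√5 (z = √(-21 + 2/2) = √(-21 + 2*(½)) = √(-21 + 1) = √(-20) = 2*I*√5 ≈ 4.4721*I)
E = 23/12 (E = -6*(-23)/72 = 138*(1/72) = 23/12 ≈ 1.9167)
z*E = (2*I*√5)*(23/12) = 23*I*√5/6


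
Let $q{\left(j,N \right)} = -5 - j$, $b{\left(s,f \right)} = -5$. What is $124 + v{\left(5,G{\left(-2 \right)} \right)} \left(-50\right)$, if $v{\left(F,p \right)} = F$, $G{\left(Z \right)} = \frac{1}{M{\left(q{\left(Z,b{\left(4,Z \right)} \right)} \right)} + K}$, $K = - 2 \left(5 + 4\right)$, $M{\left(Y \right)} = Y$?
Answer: $-126$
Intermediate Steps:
$K = -18$ ($K = \left(-2\right) 9 = -18$)
$G{\left(Z \right)} = \frac{1}{-23 - Z}$ ($G{\left(Z \right)} = \frac{1}{\left(-5 - Z\right) - 18} = \frac{1}{-23 - Z}$)
$124 + v{\left(5,G{\left(-2 \right)} \right)} \left(-50\right) = 124 + 5 \left(-50\right) = 124 - 250 = -126$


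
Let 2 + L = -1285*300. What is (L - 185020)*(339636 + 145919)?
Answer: -277019809710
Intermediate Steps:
L = -385502 (L = -2 - 1285*300 = -2 - 385500 = -385502)
(L - 185020)*(339636 + 145919) = (-385502 - 185020)*(339636 + 145919) = -570522*485555 = -277019809710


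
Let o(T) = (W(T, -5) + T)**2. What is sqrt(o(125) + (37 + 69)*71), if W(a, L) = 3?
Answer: sqrt(23910) ≈ 154.63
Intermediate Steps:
o(T) = (3 + T)**2
sqrt(o(125) + (37 + 69)*71) = sqrt((3 + 125)**2 + (37 + 69)*71) = sqrt(128**2 + 106*71) = sqrt(16384 + 7526) = sqrt(23910)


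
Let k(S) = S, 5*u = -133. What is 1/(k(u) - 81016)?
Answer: -5/405213 ≈ -1.2339e-5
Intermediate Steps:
u = -133/5 (u = (⅕)*(-133) = -133/5 ≈ -26.600)
1/(k(u) - 81016) = 1/(-133/5 - 81016) = 1/(-405213/5) = -5/405213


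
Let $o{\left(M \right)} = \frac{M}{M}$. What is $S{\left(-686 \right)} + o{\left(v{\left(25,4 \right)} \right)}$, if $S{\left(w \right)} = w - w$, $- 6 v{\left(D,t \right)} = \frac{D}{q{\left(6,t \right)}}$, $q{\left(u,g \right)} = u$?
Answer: $1$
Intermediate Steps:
$v{\left(D,t \right)} = - \frac{D}{36}$ ($v{\left(D,t \right)} = - \frac{D \frac{1}{6}}{6} = - \frac{\frac{1}{6} D}{6} = - \frac{D}{36}$)
$S{\left(w \right)} = 0$
$o{\left(M \right)} = 1$
$S{\left(-686 \right)} + o{\left(v{\left(25,4 \right)} \right)} = 0 + 1 = 1$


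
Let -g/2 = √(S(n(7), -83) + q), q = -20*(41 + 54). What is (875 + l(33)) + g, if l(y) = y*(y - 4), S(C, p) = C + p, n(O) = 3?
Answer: 1832 - 12*I*√55 ≈ 1832.0 - 88.994*I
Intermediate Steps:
q = -1900 (q = -20*95 = -1900)
g = -12*I*√55 (g = -2*√((3 - 83) - 1900) = -2*√(-80 - 1900) = -12*I*√55 ≈ -88.994*I)
l(y) = y*(-4 + y)
(875 + l(33)) + g = (875 + 33*(-4 + 33)) - 12*I*√55 = (875 + 33*29) - 12*I*√55 = (875 + 957) - 12*I*√55 = 1832 - 12*I*√55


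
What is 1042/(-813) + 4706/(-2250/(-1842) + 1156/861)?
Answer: 1010603053592/551024571 ≈ 1834.0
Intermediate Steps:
1042/(-813) + 4706/(-2250/(-1842) + 1156/861) = 1042*(-1/813) + 4706/(-2250*(-1/1842) + 1156*(1/861)) = -1042/813 + 4706/(375/307 + 1156/861) = -1042/813 + 4706/(677767/264327) = -1042/813 + 4706*(264327/677767) = -1042/813 + 1243922862/677767 = 1010603053592/551024571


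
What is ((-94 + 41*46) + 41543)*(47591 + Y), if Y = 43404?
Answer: 3943268325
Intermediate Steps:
((-94 + 41*46) + 41543)*(47591 + Y) = ((-94 + 41*46) + 41543)*(47591 + 43404) = ((-94 + 1886) + 41543)*90995 = (1792 + 41543)*90995 = 43335*90995 = 3943268325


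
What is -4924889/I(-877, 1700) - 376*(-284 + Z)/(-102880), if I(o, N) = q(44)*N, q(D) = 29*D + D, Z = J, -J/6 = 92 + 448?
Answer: -21750165227/1442892000 ≈ -15.074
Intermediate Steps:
J = -3240 (J = -6*(92 + 448) = -6*540 = -3240)
Z = -3240
q(D) = 30*D
I(o, N) = 1320*N (I(o, N) = (30*44)*N = 1320*N)
-4924889/I(-877, 1700) - 376*(-284 + Z)/(-102880) = -4924889/(1320*1700) - 376*(-284 - 3240)/(-102880) = -4924889/2244000 - 376*(-3524)*(-1/102880) = -4924889*1/2244000 + 1325024*(-1/102880) = -4924889/2244000 - 41407/3215 = -21750165227/1442892000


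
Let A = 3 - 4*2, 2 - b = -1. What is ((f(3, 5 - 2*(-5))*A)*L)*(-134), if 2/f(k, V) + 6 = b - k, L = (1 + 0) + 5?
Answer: -1340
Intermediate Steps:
b = 3 (b = 2 - 1*(-1) = 2 + 1 = 3)
L = 6 (L = 1 + 5 = 6)
f(k, V) = 2/(-3 - k) (f(k, V) = 2/(-6 + (3 - k)) = 2/(-3 - k))
A = -5 (A = 3 - 8 = -5)
((f(3, 5 - 2*(-5))*A)*L)*(-134) = ((-2/(3 + 3)*(-5))*6)*(-134) = ((-2/6*(-5))*6)*(-134) = ((-2*⅙*(-5))*6)*(-134) = (-⅓*(-5)*6)*(-134) = ((5/3)*6)*(-134) = 10*(-134) = -1340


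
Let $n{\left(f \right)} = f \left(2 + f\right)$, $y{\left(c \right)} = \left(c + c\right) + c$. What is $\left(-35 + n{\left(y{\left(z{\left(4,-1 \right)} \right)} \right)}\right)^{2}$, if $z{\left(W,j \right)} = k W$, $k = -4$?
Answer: $4721929$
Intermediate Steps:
$z{\left(W,j \right)} = - 4 W$
$y{\left(c \right)} = 3 c$ ($y{\left(c \right)} = 2 c + c = 3 c$)
$\left(-35 + n{\left(y{\left(z{\left(4,-1 \right)} \right)} \right)}\right)^{2} = \left(-35 + 3 \left(\left(-4\right) 4\right) \left(2 + 3 \left(\left(-4\right) 4\right)\right)\right)^{2} = \left(-35 + 3 \left(-16\right) \left(2 + 3 \left(-16\right)\right)\right)^{2} = \left(-35 - 48 \left(2 - 48\right)\right)^{2} = \left(-35 - -2208\right)^{2} = \left(-35 + 2208\right)^{2} = 2173^{2} = 4721929$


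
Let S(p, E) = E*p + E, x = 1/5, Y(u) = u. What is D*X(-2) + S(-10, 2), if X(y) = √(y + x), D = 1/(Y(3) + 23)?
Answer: -18 + 3*I*√5/130 ≈ -18.0 + 0.051602*I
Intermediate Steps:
x = ⅕ ≈ 0.20000
D = 1/26 (D = 1/(3 + 23) = 1/26 ≈ 0.038462)
S(p, E) = E + E*p
X(y) = √(⅕ + y) (X(y) = √(y + ⅕) = √(⅕ + y))
D*X(-2) + S(-10, 2) = (√(5 + 25*(-2))/5)/26 + 2*(1 - 10) = (√(5 - 50)/5)/26 + 2*(-9) = (√(-45)/5)/26 - 18 = ((3*I*√5)/5)/26 - 18 = (3*I*√5/5)/26 - 18 = 3*I*√5/130 - 18 = -18 + 3*I*√5/130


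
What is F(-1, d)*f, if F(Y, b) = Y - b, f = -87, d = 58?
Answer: 5133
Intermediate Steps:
F(-1, d)*f = (-1 - 1*58)*(-87) = (-1 - 58)*(-87) = -59*(-87) = 5133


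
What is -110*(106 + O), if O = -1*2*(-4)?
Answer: -12540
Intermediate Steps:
O = 8 (O = -2*(-4) = 8)
-110*(106 + O) = -110*(106 + 8) = -110*114 = -12540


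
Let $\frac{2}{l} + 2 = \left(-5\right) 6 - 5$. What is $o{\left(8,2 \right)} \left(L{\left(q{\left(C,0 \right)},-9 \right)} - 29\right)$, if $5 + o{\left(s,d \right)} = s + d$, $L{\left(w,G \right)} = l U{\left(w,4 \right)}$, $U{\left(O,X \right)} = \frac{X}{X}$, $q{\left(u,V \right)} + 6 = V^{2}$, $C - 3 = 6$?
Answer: $- \frac{5375}{37} \approx -145.27$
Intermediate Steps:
$C = 9$ ($C = 3 + 6 = 9$)
$q{\left(u,V \right)} = -6 + V^{2}$
$U{\left(O,X \right)} = 1$
$l = - \frac{2}{37}$ ($l = \frac{2}{-2 - 35} = \frac{2}{-37} = 2 \left(- \frac{1}{37}\right) = - \frac{2}{37} \approx -0.054054$)
$L{\left(w,G \right)} = - \frac{2}{37}$ ($L{\left(w,G \right)} = \left(- \frac{2}{37}\right) 1 = - \frac{2}{37}$)
$o{\left(s,d \right)} = -5 + d + s$ ($o{\left(s,d \right)} = -5 + \left(s + d\right) = -5 + \left(d + s\right) = -5 + d + s$)
$o{\left(8,2 \right)} \left(L{\left(q{\left(C,0 \right)},-9 \right)} - 29\right) = \left(-5 + 2 + 8\right) \left(- \frac{2}{37} - 29\right) = 5 \left(- \frac{1075}{37}\right) = - \frac{5375}{37}$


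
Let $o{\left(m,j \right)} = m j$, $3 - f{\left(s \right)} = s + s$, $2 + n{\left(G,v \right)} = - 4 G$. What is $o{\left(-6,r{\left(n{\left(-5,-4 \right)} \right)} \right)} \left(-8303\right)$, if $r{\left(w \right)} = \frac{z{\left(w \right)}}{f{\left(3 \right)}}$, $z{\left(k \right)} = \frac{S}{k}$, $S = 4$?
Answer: $- \frac{33212}{9} \approx -3690.2$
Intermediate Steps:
$n{\left(G,v \right)} = -2 - 4 G$
$z{\left(k \right)} = \frac{4}{k}$
$f{\left(s \right)} = 3 - 2 s$ ($f{\left(s \right)} = 3 - \left(s + s\right) = 3 - 2 s$)
$r{\left(w \right)} = - \frac{4}{3 w}$ ($r{\left(w \right)} = \frac{4 \frac{1}{w}}{3 - 6} = \frac{4 \frac{1}{w}}{-3} = \frac{4}{w} \left(- \frac{1}{3}\right) = - \frac{4}{3 w}$)
$o{\left(m,j \right)} = j m$
$o{\left(-6,r{\left(n{\left(-5,-4 \right)} \right)} \right)} \left(-8303\right) = - \frac{4}{3 \left(-2 - -20\right)} \left(-6\right) \left(-8303\right) = - \frac{4}{3 \left(-2 + 20\right)} \left(-6\right) \left(-8303\right) = - \frac{4}{3 \cdot 18} \left(-6\right) \left(-8303\right) = \left(- \frac{4}{3}\right) \frac{1}{18} \left(-6\right) \left(-8303\right) = \left(- \frac{2}{27}\right) \left(-6\right) \left(-8303\right) = \frac{4}{9} \left(-8303\right) = - \frac{33212}{9}$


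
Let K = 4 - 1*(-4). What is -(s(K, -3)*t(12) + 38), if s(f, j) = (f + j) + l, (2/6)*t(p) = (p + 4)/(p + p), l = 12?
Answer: -72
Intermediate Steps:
K = 8 (K = 4 + 4 = 8)
t(p) = 3*(4 + p)/(2*p) (t(p) = 3*((p + 4)/(p + p)) = 3*((4 + p)/((2*p))) = 3*((4 + p)*(1/(2*p))) = 3*((4 + p)/(2*p)) = 3*(4 + p)/(2*p))
s(f, j) = 12 + f + j (s(f, j) = (f + j) + 12 = 12 + f + j)
-(s(K, -3)*t(12) + 38) = -((12 + 8 - 3)*(3/2 + 6/12) + 38) = -(17*(3/2 + 6*(1/12)) + 38) = -(17*(3/2 + ½) + 38) = -(17*2 + 38) = -(34 + 38) = -1*72 = -72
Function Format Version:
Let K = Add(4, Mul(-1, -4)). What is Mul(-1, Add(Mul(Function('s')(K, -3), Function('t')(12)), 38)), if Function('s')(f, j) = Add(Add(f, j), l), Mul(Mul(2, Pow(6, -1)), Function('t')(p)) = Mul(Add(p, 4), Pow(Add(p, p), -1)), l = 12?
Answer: -72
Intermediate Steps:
K = 8 (K = Add(4, 4) = 8)
Function('t')(p) = Mul(Rational(3, 2), Pow(p, -1), Add(4, p)) (Function('t')(p) = Mul(3, Mul(Add(p, 4), Pow(Add(p, p), -1))) = Mul(3, Mul(Add(4, p), Pow(Mul(2, p), -1))) = Mul(3, Mul(Add(4, p), Mul(Rational(1, 2), Pow(p, -1)))) = Mul(3, Mul(Rational(1, 2), Pow(p, -1), Add(4, p))) = Mul(Rational(3, 2), Pow(p, -1), Add(4, p)))
Function('s')(f, j) = Add(12, f, j) (Function('s')(f, j) = Add(Add(f, j), 12) = Add(12, f, j))
Mul(-1, Add(Mul(Function('s')(K, -3), Function('t')(12)), 38)) = Mul(-1, Add(Mul(Add(12, 8, -3), Add(Rational(3, 2), Mul(6, Pow(12, -1)))), 38)) = Mul(-1, Add(Mul(17, Add(Rational(3, 2), Mul(6, Rational(1, 12)))), 38)) = Mul(-1, Add(Mul(17, Add(Rational(3, 2), Rational(1, 2))), 38)) = Mul(-1, Add(Mul(17, 2), 38)) = Mul(-1, Add(34, 38)) = Mul(-1, 72) = -72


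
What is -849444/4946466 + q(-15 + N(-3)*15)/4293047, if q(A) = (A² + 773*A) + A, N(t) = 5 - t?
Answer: -531694822733/3539235170317 ≈ -0.15023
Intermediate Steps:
q(A) = A² + 774*A
-849444/4946466 + q(-15 + N(-3)*15)/4293047 = -849444/4946466 + ((-15 + (5 - 1*(-3))*15)*(774 + (-15 + (5 - 1*(-3))*15)))/4293047 = -849444*1/4946466 + ((-15 + (5 + 3)*15)*(774 + (-15 + (5 + 3)*15)))*(1/4293047) = -141574/824411 + ((-15 + 8*15)*(774 + (-15 + 8*15)))*(1/4293047) = -141574/824411 + ((-15 + 120)*(774 + (-15 + 120)))*(1/4293047) = -141574/824411 + (105*(774 + 105))*(1/4293047) = -141574/824411 + (105*879)*(1/4293047) = -141574/824411 + 92295*(1/4293047) = -141574/824411 + 92295/4293047 = -531694822733/3539235170317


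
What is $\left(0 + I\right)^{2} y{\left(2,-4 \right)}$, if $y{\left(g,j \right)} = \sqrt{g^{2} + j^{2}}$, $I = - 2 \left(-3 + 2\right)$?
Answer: $8 \sqrt{5} \approx 17.889$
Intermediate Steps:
$I = 2$ ($I = \left(-2\right) \left(-1\right) = 2$)
$\left(0 + I\right)^{2} y{\left(2,-4 \right)} = \left(0 + 2\right)^{2} \sqrt{2^{2} + \left(-4\right)^{2}} = 2^{2} \sqrt{4 + 16} = 4 \sqrt{20} = 4 \cdot 2 \sqrt{5} = 8 \sqrt{5}$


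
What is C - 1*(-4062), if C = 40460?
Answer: 44522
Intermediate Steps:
C - 1*(-4062) = 40460 - 1*(-4062) = 40460 + 4062 = 44522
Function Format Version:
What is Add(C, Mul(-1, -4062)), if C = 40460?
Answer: 44522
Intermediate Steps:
Add(C, Mul(-1, -4062)) = Add(40460, Mul(-1, -4062)) = Add(40460, 4062) = 44522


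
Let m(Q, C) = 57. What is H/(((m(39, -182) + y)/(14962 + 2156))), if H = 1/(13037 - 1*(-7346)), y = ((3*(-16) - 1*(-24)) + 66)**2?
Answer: 5706/12372481 ≈ 0.00046118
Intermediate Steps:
y = 1764 (y = ((-48 + 24) + 66)**2 = (-24 + 66)**2 = 42**2 = 1764)
H = 1/20383 (H = 1/(13037 + 7346) = 1/20383 ≈ 4.9061e-5)
H/(((m(39, -182) + y)/(14962 + 2156))) = 1/(20383*(((57 + 1764)/(14962 + 2156)))) = 1/(20383*((1821/17118))) = 1/(20383*((1821*(1/17118)))) = 1/(20383*(607/5706)) = (1/20383)*(5706/607) = 5706/12372481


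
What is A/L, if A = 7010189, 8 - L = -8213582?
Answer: 7010189/8213590 ≈ 0.85349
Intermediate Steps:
L = 8213590 (L = 8 - 1*(-8213582) = 8 + 8213582 = 8213590)
A/L = 7010189/8213590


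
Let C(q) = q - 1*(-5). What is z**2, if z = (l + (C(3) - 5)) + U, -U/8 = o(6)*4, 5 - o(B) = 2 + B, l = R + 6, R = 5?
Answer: 12100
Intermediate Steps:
C(q) = 5 + q (C(q) = q + 5 = 5 + q)
l = 11 (l = 5 + 6 = 11)
o(B) = 3 - B (o(B) = 5 - (2 + B) = 5 + (-2 - B) = 3 - B)
U = 96 (U = -8*(3 - 1*6)*4 = -8*(3 - 6)*4 = -(-24)*4 = -8*(-12) = 96)
z = 110 (z = (11 + ((5 + 3) - 5)) + 96 = (11 + (8 - 5)) + 96 = (11 + 3) + 96 = 14 + 96 = 110)
z**2 = 110**2 = 12100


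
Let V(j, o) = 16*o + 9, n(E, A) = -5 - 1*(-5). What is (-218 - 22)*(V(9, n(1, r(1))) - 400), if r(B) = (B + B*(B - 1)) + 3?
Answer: 93840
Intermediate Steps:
r(B) = 3 + B + B*(-1 + B) (r(B) = (B + B*(-1 + B)) + 3 = 3 + B + B*(-1 + B))
n(E, A) = 0 (n(E, A) = -5 + 5 = 0)
V(j, o) = 9 + 16*o
(-218 - 22)*(V(9, n(1, r(1))) - 400) = (-218 - 22)*((9 + 16*0) - 400) = -240*((9 + 0) - 400) = -240*(9 - 400) = -240*(-391) = 93840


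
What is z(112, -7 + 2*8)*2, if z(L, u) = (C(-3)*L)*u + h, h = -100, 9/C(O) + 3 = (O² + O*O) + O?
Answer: 1312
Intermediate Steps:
C(O) = 9/(-3 + O + 2*O²) (C(O) = 9/(-3 + ((O² + O*O) + O)) = 9/(-3 + ((O² + O²) + O)) = 9/(-3 + (2*O² + O)) = 9/(-3 + (O + 2*O²)) = 9/(-3 + O + 2*O²))
z(L, u) = -100 + 3*L*u/4 (z(L, u) = ((9/(-3 - 3 + 2*(-3)²))*L)*u - 100 = ((9/(-3 - 3 + 2*9))*L)*u - 100 = ((9/(-3 - 3 + 18))*L)*u - 100 = ((9/12)*L)*u - 100 = ((9*(1/12))*L)*u - 100 = (3*L/4)*u - 100 = 3*L*u/4 - 100 = -100 + 3*L*u/4)
z(112, -7 + 2*8)*2 = (-100 + (¾)*112*(-7 + 2*8))*2 = (-100 + (¾)*112*(-7 + 16))*2 = (-100 + (¾)*112*9)*2 = (-100 + 756)*2 = 656*2 = 1312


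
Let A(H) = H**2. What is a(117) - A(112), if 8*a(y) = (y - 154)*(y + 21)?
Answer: -52729/4 ≈ -13182.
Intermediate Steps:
a(y) = (-154 + y)*(21 + y)/8 (a(y) = ((y - 154)*(y + 21))/8 = ((-154 + y)*(21 + y))/8 = (-154 + y)*(21 + y)/8)
a(117) - A(112) = (-1617/4 - 133/8*117 + (1/8)*117**2) - 1*112**2 = (-1617/4 - 15561/8 + (1/8)*13689) - 1*12544 = (-1617/4 - 15561/8 + 13689/8) - 12544 = -2553/4 - 12544 = -52729/4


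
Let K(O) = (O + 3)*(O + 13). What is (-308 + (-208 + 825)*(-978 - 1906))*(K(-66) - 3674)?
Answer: 596211560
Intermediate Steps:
K(O) = (3 + O)*(13 + O)
(-308 + (-208 + 825)*(-978 - 1906))*(K(-66) - 3674) = (-308 + (-208 + 825)*(-978 - 1906))*((39 + (-66)**2 + 16*(-66)) - 3674) = (-308 + 617*(-2884))*((39 + 4356 - 1056) - 3674) = (-308 - 1779428)*(3339 - 3674) = -1779736*(-335) = 596211560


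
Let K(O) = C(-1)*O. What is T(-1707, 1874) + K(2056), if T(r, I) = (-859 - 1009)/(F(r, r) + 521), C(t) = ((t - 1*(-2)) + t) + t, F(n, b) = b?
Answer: -1218274/593 ≈ -2054.4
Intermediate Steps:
C(t) = 2 + 3*t (C(t) = ((t + 2) + t) + t = ((2 + t) + t) + t = (2 + 2*t) + t = 2 + 3*t)
K(O) = -O (K(O) = (2 + 3*(-1))*O = (2 - 3)*O = -O)
T(r, I) = -1868/(521 + r) (T(r, I) = (-859 - 1009)/(r + 521) = -1868/(521 + r))
T(-1707, 1874) + K(2056) = -1868/(521 - 1707) - 1*2056 = -1868/(-1186) - 2056 = -1868*(-1/1186) - 2056 = 934/593 - 2056 = -1218274/593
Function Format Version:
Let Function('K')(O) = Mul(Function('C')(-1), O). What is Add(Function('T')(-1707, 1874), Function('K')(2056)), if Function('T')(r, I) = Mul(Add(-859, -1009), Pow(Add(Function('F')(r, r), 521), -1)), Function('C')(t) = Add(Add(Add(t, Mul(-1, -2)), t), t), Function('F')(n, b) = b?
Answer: Rational(-1218274, 593) ≈ -2054.4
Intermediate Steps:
Function('C')(t) = Add(2, Mul(3, t)) (Function('C')(t) = Add(Add(Add(t, 2), t), t) = Add(Add(Add(2, t), t), t) = Add(Add(2, Mul(2, t)), t) = Add(2, Mul(3, t)))
Function('K')(O) = Mul(-1, O) (Function('K')(O) = Mul(Add(2, Mul(3, -1)), O) = Mul(Add(2, -3), O) = Mul(-1, O))
Function('T')(r, I) = Mul(-1868, Pow(Add(521, r), -1)) (Function('T')(r, I) = Mul(Add(-859, -1009), Pow(Add(r, 521), -1)) = Mul(-1868, Pow(Add(521, r), -1)))
Add(Function('T')(-1707, 1874), Function('K')(2056)) = Add(Mul(-1868, Pow(Add(521, -1707), -1)), Mul(-1, 2056)) = Add(Mul(-1868, Pow(-1186, -1)), -2056) = Add(Mul(-1868, Rational(-1, 1186)), -2056) = Add(Rational(934, 593), -2056) = Rational(-1218274, 593)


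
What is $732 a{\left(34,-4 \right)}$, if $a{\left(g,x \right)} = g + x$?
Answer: $21960$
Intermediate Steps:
$732 a{\left(34,-4 \right)} = 732 \left(34 - 4\right) = 732 \cdot 30 = 21960$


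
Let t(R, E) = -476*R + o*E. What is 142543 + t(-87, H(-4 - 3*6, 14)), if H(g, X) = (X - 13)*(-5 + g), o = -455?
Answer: 196240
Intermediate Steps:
H(g, X) = (-13 + X)*(-5 + g)
t(R, E) = -476*R - 455*E
142543 + t(-87, H(-4 - 3*6, 14)) = 142543 + (-476*(-87) - 455*(65 - 13*(-4 - 3*6) - 5*14 + 14*(-4 - 3*6))) = 142543 + (41412 - 455*(65 - 13*(-4 - 18) - 70 + 14*(-4 - 18))) = 142543 + (41412 - 455*(65 - 13*(-22) - 70 + 14*(-22))) = 142543 + (41412 - 455*(65 + 286 - 70 - 308)) = 142543 + (41412 - 455*(-27)) = 142543 + (41412 + 12285) = 142543 + 53697 = 196240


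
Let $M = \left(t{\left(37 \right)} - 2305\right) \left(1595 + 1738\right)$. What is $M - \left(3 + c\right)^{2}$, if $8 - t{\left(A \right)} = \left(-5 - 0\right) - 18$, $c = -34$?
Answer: $-7580203$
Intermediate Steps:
$t{\left(A \right)} = 31$ ($t{\left(A \right)} = 8 - \left(\left(-5 - 0\right) - 18\right) = 8 - \left(\left(-5 + 0\right) - 18\right) = 8 - \left(-5 - 18\right) = 8 - -23 = 8 + 23 = 31$)
$M = -7579242$ ($M = \left(31 - 2305\right) \left(1595 + 1738\right) = \left(-2274\right) 3333 = -7579242$)
$M - \left(3 + c\right)^{2} = -7579242 - \left(3 - 34\right)^{2} = -7579242 - \left(-31\right)^{2} = -7579242 - 961 = -7580203$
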